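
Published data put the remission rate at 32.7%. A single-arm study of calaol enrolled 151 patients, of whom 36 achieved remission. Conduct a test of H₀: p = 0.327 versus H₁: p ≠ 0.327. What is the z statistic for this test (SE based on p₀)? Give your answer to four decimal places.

p̂ = 36/151 = 0.238411.
Under H₀, SE = √(0.327·0.673/151) = √(0.00145742) = 0.038176.
z = (0.238411 − 0.327)/0.038176 = -0.088589/0.038176 = -2.3205.

z = -2.3205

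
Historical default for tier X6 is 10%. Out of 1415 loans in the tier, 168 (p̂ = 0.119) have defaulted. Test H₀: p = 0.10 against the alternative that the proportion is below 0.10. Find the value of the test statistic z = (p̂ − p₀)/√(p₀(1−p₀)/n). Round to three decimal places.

p̂ = 168/1415 = 0.118728.
Under H₀, SE = √(0.1·0.9/1415) = √(6.36042e-05) = 0.007975.
z = (0.118728 − 0.1)/0.007975 = 0.018728/0.007975 = 2.348.

z = 2.348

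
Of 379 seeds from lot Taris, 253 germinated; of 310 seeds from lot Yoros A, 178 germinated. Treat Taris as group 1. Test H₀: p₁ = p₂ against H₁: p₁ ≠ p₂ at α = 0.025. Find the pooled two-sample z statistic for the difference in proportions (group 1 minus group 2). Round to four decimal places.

p̂₁ = 253/379 = 0.6675462, p̂₂ = 178/310 = 0.5741935.
Pooled p̂ = (253+178)/(379+310) = 431/689 = 0.6255443.
SE = √(p̂(1−p̂)(1/n₁+1/n₂)) = √(0.6255443·0.3744557·0.00586433) = √(0.00137365) = 0.0370628.
z = (0.6675462 − 0.5741935)/0.0370628 = 0.0933527/0.0370628 = 2.5188.
Two-sided p-value ≈ 2·Φ(−2.519) = 0.0118. With α = 0.025, reject H₀.

z = 2.5188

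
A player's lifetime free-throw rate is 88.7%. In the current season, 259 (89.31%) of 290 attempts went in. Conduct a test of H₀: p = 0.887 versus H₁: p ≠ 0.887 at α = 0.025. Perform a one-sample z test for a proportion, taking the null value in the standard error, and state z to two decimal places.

z = 0.33

p̂ = 259/290 = 0.8931.
SE = √(p₀(1−p₀)/n) = √(0.10023/290) = 0.0186.
z = (0.8931 − 0.887)/0.0186 = 0.0061/0.0186 = 0.33.
p-value = 2·P(Z > 0.328) ≈ 0.7427, so at α = 0.025 we fail to reject H₀.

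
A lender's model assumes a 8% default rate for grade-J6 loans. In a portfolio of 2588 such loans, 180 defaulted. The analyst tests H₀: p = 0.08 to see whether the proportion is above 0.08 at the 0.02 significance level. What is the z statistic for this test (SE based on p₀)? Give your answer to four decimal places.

p̂ = 180/2588 ≈ 0.0695518.
Under H₀, SE = √(0.08·0.92/2588) = √(2.84389e-05) = 0.0053328.
z = (0.0695518 − 0.08)/0.0053328 = -0.0104482/0.0053328 = -1.9592.
p-value = P(Z > -1.959) ≈ 0.9750. With α = 0.02, fail to reject H₀.

z = -1.9592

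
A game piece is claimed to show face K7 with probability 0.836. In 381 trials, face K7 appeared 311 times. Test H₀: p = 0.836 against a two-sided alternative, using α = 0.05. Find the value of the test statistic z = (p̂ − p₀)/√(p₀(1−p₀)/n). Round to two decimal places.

z = -1.04

p̂ = 311/381 = 0.8163.
SE = √(p₀(1−p₀)/n) = √(0.1371/381) = 0.0190.
z = (0.8163 − 0.836)/0.0190 = -0.0197/0.0190 = -1.04.
p-value = 2·P(Z > 1.040) ≈ 0.2984; since p > α = 0.05, fail to reject H₀.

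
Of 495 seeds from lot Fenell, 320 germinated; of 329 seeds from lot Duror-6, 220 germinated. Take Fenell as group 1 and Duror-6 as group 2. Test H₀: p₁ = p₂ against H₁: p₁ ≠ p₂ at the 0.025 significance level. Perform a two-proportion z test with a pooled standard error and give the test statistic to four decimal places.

z = -0.6575

p̂₁ = 320/495 ≈ 0.646465, p̂₂ = 220/329 ≈ 0.668693.
Pooled p̂ = (320+220)/(495+329) = 540/824 = 0.655340.
SE = √(p̂(1−p̂)(1/n₁+1/n₂)) = √(0.655340·0.344660·0.00505972) = √(0.00114284) = 0.033806.
z = (0.646465 − 0.668693)/0.033806 = -0.022228/0.033806 = -0.6575.
p-value = 2·P(Z > 0.658) ≈ 0.5108; since p > α = 0.025, fail to reject H₀.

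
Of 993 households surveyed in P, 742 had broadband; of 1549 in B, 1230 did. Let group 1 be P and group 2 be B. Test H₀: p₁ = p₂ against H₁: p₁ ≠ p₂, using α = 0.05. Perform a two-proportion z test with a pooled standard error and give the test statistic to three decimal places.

z = -2.762

p̂₁ = 742/993 = 0.747231, p̂₂ = 1230/1549 = 0.794061.
Pooled p̂ = (742+1230)/(993+1549) = 1972/2542 = 0.775767.
SE = √(p̂(1−p̂)(1/n₁+1/n₂)) = √(0.775767·0.224233·0.00165263) = √(0.000287479) = 0.016955.
z = (0.747231 − 0.794061)/0.016955 = -0.046830/0.016955 = -2.762.
p-value = 2·P(Z > 2.762) ≈ 0.0057. With α = 0.05, reject H₀.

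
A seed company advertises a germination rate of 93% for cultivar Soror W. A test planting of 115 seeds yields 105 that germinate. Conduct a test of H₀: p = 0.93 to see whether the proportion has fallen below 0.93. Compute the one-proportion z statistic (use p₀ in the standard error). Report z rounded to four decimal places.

p̂ = 105/115 ≈ 0.913043.
Standard error under H₀: √(0.93×0.07/115) = 0.023793.
z = (0.913043 − 0.93)/0.023793 = -0.016957/0.023793 = -0.7127.
p-value = P(Z < -0.713) ≈ 0.2380.

z = -0.7127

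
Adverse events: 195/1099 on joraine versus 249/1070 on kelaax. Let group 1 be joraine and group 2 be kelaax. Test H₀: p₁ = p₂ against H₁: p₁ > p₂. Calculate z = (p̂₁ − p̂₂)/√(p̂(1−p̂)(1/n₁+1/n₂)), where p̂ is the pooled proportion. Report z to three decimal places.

p̂₁ = 195/1099 = 0.17743, p̂₂ = 249/1070 = 0.23271.
Pooled p̂ = (195+249)/(1099+1070) = 444/2169 = 0.20470.
SE = √(0.162799 × 0.0018445) = 0.01733.
z = (0.17743 − 0.23271)/0.01733 = -0.05528/0.01733 = -3.190.
p-value = P(Z > -3.190) ≈ 0.9993.

z = -3.190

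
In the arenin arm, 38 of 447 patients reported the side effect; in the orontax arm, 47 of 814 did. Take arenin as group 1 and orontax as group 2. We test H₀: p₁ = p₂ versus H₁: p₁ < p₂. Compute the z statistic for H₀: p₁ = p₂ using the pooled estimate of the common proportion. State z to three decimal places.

z = 1.848

p̂₁ = 38/447 = 0.08501, p̂₂ = 47/814 = 0.05774.
Pooled p̂ = (38+47)/(447+814) = 85/1261 = 0.06741.
SE = √(p̂(1−p̂)(1/n₁+1/n₂)) = √(0.06741·0.93259·0.00346564) = √(0.000217861) = 0.01476.
z = (0.08501 − 0.05774)/0.01476 = 0.02727/0.01476 = 1.848.
p-value = P(Z < 1.848) ≈ 0.9677.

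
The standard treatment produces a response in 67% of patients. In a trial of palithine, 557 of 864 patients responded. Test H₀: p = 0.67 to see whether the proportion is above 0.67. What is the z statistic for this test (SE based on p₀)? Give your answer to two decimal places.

z = -1.58

p̂ = 557/864 = 0.6447.
SE = √(p₀(1−p₀)/n) = √(0.2211/864) = 0.0160.
z = (0.6447 − 0.67)/0.0160 = -0.0253/0.0160 = -1.58.
p-value = P(Z > -1.583) ≈ 0.9433.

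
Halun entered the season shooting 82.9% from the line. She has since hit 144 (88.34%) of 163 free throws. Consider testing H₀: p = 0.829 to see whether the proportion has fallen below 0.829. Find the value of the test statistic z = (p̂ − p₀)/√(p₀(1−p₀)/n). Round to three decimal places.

z = 1.846

p̂ = 144/163 ≈ 0.88344.
Under H₀, SE = √(0.829·0.171/163) = √(0.000869687) = 0.02949.
z = (0.88344 − 0.829)/0.02949 = 0.05444/0.02949 = 1.846.
p-value = P(Z < 1.846) ≈ 0.9675.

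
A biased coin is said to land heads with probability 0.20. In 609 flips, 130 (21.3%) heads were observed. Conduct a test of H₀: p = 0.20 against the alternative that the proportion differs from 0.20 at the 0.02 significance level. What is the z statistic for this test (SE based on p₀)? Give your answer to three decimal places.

z = 0.831

p̂ = 130/609 = 0.213465.
Under H₀, SE = √(0.2·0.8/609) = √(0.000262726) = 0.016209.
z = (0.213465 − 0.2)/0.016209 = 0.013465/0.016209 = 0.831.
p-value = 2·P(Z > 0.831) ≈ 0.4061; since p > α = 0.02, fail to reject H₀.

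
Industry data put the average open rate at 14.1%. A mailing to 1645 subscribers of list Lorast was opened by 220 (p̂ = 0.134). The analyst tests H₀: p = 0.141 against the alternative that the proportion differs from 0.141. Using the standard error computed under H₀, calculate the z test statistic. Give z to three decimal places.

p̂ = 220/1645 ≈ 0.13374.
Under H₀, SE = √(0.141·0.859/1645) = √(7.36286e-05) = 0.00858.
z = (0.13374 − 0.141)/0.00858 = -0.00726/0.00858 = -0.846.
Two-sided p-value ≈ 2·Φ(−0.846) = 0.3974.

z = -0.846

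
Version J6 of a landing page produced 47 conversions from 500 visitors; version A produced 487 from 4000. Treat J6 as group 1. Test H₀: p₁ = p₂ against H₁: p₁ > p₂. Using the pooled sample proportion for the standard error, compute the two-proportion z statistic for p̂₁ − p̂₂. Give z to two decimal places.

z = -1.81

p̂₁ = 47/500 ≈ 0.0940, p̂₂ = 487/4000 ≈ 0.1217.
Pooled p̂ = (47+487)/(500+4000) = 534/4500 = 0.1187.
SE = √(p̂(1−p̂)(1/n₁+1/n₂)) = √(0.1187·0.8813·0.00225) = √(0.000235316) = 0.0153.
z = (0.0940 − 0.1217)/0.0153 = -0.0277/0.0153 = -1.81.
p-value = P(Z > -1.809) ≈ 0.9648.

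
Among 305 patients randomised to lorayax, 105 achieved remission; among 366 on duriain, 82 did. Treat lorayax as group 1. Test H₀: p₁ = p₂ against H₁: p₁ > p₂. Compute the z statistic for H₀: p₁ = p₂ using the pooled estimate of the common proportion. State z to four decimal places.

p̂₁ = 105/305 ≈ 0.344262, p̂₂ = 82/366 ≈ 0.224044.
Pooled p̂ = (105+82)/(305+366) = 187/671 = 0.278689.
SE = √(p̂(1−p̂)(1/n₁+1/n₂)) = √(0.278689·0.721311·0.00601093) = √(0.00120832) = 0.034761.
z = (0.344262 − 0.224044)/0.034761 = 0.120218/0.034761 = 3.4584.

z = 3.4584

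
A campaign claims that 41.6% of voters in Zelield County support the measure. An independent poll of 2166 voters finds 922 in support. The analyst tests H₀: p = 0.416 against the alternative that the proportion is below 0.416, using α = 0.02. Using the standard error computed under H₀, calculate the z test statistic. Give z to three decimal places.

p̂ = 922/2166 = 0.42567.
Under H₀, SE = √(0.416·0.584/2166) = √(0.000112163) = 0.01059.
z = (0.42567 − 0.416)/0.01059 = 0.00967/0.01059 = 0.913.
p-value = P(Z < 0.913) ≈ 0.8194, so at α = 0.02 we fail to reject H₀.

z = 0.913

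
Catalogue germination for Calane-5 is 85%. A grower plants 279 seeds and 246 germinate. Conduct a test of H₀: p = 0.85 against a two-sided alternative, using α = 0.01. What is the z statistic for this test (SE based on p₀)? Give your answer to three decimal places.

p̂ = 246/279 = 0.88172.
Standard error under H₀: √(0.85×0.15/279) = 0.02138.
z = (0.88172 − 0.85)/0.02138 = 0.03172/0.02138 = 1.484.
Two-sided p-value ≈ 2·Φ(−1.484) = 0.1379; since p > α = 0.01, fail to reject H₀.

z = 1.484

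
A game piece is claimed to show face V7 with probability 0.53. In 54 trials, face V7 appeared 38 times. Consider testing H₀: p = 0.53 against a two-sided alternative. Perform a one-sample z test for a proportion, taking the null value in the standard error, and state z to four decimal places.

z = 2.5575

p̂ = 38/54 ≈ 0.703704.
SE = √(p₀(1−p₀)/n) = √(0.2491/54) = 0.067919.
z = (0.703704 − 0.53)/0.067919 = 0.173704/0.067919 = 2.5575.
p-value = 2·P(Z > 2.558) ≈ 0.0105.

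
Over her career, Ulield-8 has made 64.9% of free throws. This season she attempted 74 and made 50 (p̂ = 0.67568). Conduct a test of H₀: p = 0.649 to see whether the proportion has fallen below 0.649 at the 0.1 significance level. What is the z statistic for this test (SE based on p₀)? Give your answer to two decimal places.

p̂ = 50/74 ≈ 0.6757.
Standard error under H₀: √(0.649×0.351/74) = 0.0555.
z = (0.6757 − 0.649)/0.0555 = 0.0267/0.0555 = 0.48.
p-value = P(Z < 0.481) ≈ 0.6847. With α = 0.1, fail to reject H₀.

z = 0.48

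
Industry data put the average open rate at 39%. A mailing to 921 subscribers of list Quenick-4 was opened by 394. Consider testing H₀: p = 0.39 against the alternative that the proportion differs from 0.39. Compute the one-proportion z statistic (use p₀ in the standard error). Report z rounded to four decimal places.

p̂ = 394/921 = 0.427796.
Under H₀, SE = √(0.39·0.61/921) = √(0.000258306) = 0.016072.
z = (0.427796 − 0.39)/0.016072 = 0.037796/0.016072 = 2.3517.

z = 2.3517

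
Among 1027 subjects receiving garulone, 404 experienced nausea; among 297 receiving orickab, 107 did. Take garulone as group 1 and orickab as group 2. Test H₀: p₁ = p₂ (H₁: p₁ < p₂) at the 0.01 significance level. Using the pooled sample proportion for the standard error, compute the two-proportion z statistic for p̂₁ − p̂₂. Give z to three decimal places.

z = 1.032

p̂₁ = 404/1027 ≈ 0.39338, p̂₂ = 107/297 ≈ 0.36027.
Pooled p̂ = (404+107)/(1027+297) = 511/1324 = 0.38595.
SE = √(0.236993 × 0.00434071) = 0.03207.
z = (0.39338 − 0.36027)/0.03207 = 0.03311/0.03207 = 1.032.
p-value = P(Z < 1.032) ≈ 0.8490; since p > α = 0.01, fail to reject H₀.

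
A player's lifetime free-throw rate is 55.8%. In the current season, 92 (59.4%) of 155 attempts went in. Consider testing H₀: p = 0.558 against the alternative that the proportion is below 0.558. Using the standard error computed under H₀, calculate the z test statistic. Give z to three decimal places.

z = 0.891

p̂ = 92/155 ≈ 0.59355.
Standard error under H₀: √(0.558×0.442/155) = 0.03989.
z = (0.59355 − 0.558)/0.03989 = 0.03555/0.03989 = 0.891.
p-value = P(Z < 0.891) ≈ 0.8136.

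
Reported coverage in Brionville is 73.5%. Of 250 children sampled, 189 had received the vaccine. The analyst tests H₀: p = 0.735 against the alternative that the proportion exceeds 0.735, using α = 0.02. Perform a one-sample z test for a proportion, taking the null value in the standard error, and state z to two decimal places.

p̂ = 189/250 ≈ 0.7560.
Standard error under H₀: √(0.735×0.265/250) = 0.0279.
z = (0.7560 − 0.735)/0.0279 = 0.0210/0.0279 = 0.75.
p-value = P(Z > 0.752) ≈ 0.2259; since p > α = 0.02, fail to reject H₀.

z = 0.75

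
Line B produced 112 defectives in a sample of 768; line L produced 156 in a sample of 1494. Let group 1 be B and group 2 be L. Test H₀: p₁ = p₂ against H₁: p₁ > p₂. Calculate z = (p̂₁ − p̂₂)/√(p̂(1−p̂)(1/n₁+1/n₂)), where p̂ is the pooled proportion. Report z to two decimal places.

p̂₁ = 112/768 = 0.14583, p̂₂ = 156/1494 = 0.10442.
Pooled p̂ = (112+156)/(768+1494) = 268/2262 = 0.11848.
SE = √(p̂(1−p̂)(1/n₁+1/n₂)) = √(0.11848·0.88152·0.00197143) = √(0.0002059) = 0.01435.
z = (0.14583 − 0.10442)/0.01435 = 0.04141/0.01435 = 2.89.

z = 2.89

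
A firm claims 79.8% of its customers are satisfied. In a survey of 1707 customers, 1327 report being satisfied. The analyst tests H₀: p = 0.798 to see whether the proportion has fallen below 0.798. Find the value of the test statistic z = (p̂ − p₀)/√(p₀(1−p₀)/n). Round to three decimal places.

p̂ = 1327/1707 = 0.777387.
Standard error under H₀: √(0.798×0.202/1707) = 0.009718.
z = (0.777387 − 0.798)/0.009718 = -0.020613/0.009718 = -2.121.
p-value = P(Z < -2.121) ≈ 0.0170.

z = -2.121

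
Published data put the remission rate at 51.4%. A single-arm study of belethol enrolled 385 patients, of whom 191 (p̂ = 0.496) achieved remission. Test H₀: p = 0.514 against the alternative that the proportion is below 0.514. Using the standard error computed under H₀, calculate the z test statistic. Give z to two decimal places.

p̂ = 191/385 ≈ 0.4961.
Under H₀, SE = √(0.514·0.486/385) = √(0.000648842) = 0.0255.
z = (0.4961 − 0.514)/0.0255 = -0.0179/0.0255 = -0.70.
p-value = P(Z < -0.703) ≈ 0.2412.

z = -0.70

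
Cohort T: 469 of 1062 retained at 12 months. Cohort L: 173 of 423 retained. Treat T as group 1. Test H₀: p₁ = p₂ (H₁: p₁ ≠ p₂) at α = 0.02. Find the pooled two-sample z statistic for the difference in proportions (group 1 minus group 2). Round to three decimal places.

z = 1.146

p̂₁ = 469/1062 ≈ 0.44162, p̂₂ = 173/423 ≈ 0.40898.
Pooled p̂ = (469+173)/(1062+423) = 642/1485 = 0.43232.
SE = √(p̂(1−p̂)(1/n₁+1/n₂)) = √(0.43232·0.56768·0.00330569) = √(0.000811281) = 0.02848.
z = (0.44162 − 0.40898)/0.02848 = 0.03264/0.02848 = 1.146.
Two-sided p-value ≈ 2·Φ(−1.146) = 0.2519. With α = 0.02, fail to reject H₀.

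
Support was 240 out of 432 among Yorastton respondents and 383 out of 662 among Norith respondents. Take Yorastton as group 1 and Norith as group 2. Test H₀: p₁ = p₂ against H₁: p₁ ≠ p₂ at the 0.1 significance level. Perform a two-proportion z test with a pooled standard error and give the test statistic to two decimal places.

z = -0.75

p̂₁ = 240/432 ≈ 0.5556, p̂₂ = 383/662 ≈ 0.5785.
Pooled p̂ = (240+383)/(432+662) = 623/1094 = 0.5695.
SE = √(0.245174 × 0.00382539) = 0.0306.
z = (0.5556 − 0.5785)/0.0306 = -0.0229/0.0306 = -0.75.
p-value = 2·P(Z > 0.751) ≈ 0.4528. With α = 0.1, fail to reject H₀.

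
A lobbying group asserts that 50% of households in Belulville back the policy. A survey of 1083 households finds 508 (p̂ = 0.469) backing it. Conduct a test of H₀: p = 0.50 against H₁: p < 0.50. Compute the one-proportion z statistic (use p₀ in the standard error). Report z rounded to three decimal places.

p̂ = 508/1083 = 0.46907.
Under H₀, SE = √(0.5·0.5/1083) = √(0.00023084) = 0.01519.
z = (0.46907 − 0.5)/0.01519 = -0.03093/0.01519 = -2.036.

z = -2.036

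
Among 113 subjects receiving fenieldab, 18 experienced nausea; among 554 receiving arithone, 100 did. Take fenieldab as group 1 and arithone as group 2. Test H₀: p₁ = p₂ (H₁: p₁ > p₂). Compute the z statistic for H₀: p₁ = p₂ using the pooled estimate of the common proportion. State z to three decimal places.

z = -0.539

p̂₁ = 18/113 = 0.15929, p̂₂ = 100/554 = 0.18051.
Pooled p̂ = (18+100)/(113+554) = 118/667 = 0.17691.
SE = √(0.145614 × 0.0106546) = 0.03939.
z = (0.15929 − 0.18051)/0.03939 = -0.02122/0.03939 = -0.539.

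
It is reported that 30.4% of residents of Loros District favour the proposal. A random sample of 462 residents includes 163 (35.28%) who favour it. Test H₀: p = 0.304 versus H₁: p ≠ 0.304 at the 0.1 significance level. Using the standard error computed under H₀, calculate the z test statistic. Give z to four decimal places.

z = 2.2810

p̂ = 163/462 ≈ 0.352814.
Under H₀, SE = √(0.304·0.696/462) = √(0.000457974) = 0.021400.
z = (0.352814 − 0.304)/0.021400 = 0.048814/0.021400 = 2.2810.
Two-sided p-value ≈ 2·Φ(−2.281) = 0.0225, so at α = 0.1 we reject H₀.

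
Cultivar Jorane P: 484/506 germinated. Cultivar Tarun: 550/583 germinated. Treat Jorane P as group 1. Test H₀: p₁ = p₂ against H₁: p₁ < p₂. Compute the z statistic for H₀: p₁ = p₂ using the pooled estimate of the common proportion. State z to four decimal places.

p̂₁ = 484/506 = 0.956522, p̂₂ = 550/583 = 0.943396.
Pooled p̂ = (484+550)/(506+583) = 1034/1089 = 0.949495.
SE = √(0.0479543 × 0.00369155) = 0.013305.
z = (0.956522 − 0.943396)/0.013305 = 0.013126/0.013305 = 0.9865.

z = 0.9865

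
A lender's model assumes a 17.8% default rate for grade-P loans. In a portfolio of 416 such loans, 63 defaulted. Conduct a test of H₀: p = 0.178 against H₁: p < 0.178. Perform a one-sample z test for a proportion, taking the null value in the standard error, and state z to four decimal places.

z = -1.4161

p̂ = 63/416 = 0.151442.
Standard error under H₀: √(0.178×0.822/416) = 0.018754.
z = (0.151442 − 0.178)/0.018754 = -0.026558/0.018754 = -1.4161.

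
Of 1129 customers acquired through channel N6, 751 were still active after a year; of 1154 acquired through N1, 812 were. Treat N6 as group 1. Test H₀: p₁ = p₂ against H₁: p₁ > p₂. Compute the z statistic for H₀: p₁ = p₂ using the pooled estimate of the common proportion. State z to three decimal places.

p̂₁ = 751/1129 ≈ 0.66519, p̂₂ = 812/1154 ≈ 0.70364.
Pooled p̂ = (751+812)/(1129+1154) = 1563/2283 = 0.68463.
SE = √(0.215913 × 0.00175229) = 0.01945.
z = (0.66519 − 0.70364)/0.01945 = -0.03845/0.01945 = -1.977.
p-value = P(Z > -1.977) ≈ 0.9760.

z = -1.977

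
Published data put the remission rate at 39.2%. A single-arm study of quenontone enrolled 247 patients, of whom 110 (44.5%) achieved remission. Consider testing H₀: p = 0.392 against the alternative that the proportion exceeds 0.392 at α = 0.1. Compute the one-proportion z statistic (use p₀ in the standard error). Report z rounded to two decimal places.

p̂ = 110/247 ≈ 0.44534.
SE = √(p₀(1−p₀)/n) = √(0.23834/247) = 0.03106.
z = (0.44534 − 0.392)/0.03106 = 0.05334/0.03106 = 1.72.
p-value = P(Z > 1.717) ≈ 0.0430; since p < α = 0.1, reject H₀.

z = 1.72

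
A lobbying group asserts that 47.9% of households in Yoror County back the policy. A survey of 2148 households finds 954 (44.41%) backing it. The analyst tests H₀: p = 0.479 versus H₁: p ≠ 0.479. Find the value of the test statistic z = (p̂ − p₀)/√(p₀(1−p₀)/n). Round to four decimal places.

p̂ = 954/2148 = 0.4441341.
Standard error under H₀: √(0.479×0.521/2148) = 0.0107788.
z = (0.4441341 − 0.479)/0.0107788 = -0.0348659/0.0107788 = -3.2347.

z = -3.2347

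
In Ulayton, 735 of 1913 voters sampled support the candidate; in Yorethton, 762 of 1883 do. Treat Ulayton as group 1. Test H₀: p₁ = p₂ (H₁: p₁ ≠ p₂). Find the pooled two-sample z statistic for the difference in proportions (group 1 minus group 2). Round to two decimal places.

z = -1.29

p̂₁ = 735/1913 = 0.3842, p̂₂ = 762/1883 = 0.4047.
Pooled p̂ = (735+762)/(1913+1883) = 1497/3796 = 0.3944.
SE = √(0.238841 × 0.00105381) = 0.0159.
z = (0.3842 − 0.4047)/0.0159 = -0.0205/0.0159 = -1.29.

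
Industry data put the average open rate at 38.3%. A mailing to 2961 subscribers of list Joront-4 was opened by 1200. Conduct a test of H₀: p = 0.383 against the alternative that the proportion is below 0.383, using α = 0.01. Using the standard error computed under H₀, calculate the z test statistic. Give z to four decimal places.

z = 2.4927

p̂ = 1200/2961 = 0.4052685.
SE = √(p₀(1−p₀)/n) = √(0.23631/2961) = 0.0089335.
z = (0.4052685 − 0.383)/0.0089335 = 0.0222685/0.0089335 = 2.4927.
p-value = P(Z < 2.493) ≈ 0.9937. With α = 0.01, fail to reject H₀.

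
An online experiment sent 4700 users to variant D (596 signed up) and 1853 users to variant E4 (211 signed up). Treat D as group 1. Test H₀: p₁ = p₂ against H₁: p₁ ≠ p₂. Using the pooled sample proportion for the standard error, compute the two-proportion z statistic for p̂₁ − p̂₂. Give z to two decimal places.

z = 1.44

p̂₁ = 596/4700 = 0.12681, p̂₂ = 211/1853 = 0.11387.
Pooled p̂ = (596+211)/(4700+1853) = 807/6553 = 0.12315.
SE = √(p̂(1−p̂)(1/n₁+1/n₂)) = √(0.12315·0.87685·0.000752431) = √(8.12504e-05) = 0.00901.
z = (0.12681 − 0.11387)/0.00901 = 0.01294/0.00901 = 1.44.
Two-sided p-value ≈ 2·Φ(−1.435) = 0.1512.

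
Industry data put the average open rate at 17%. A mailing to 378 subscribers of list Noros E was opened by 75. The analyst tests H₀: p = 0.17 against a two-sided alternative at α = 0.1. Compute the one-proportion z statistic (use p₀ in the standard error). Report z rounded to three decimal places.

z = 1.471

p̂ = 75/378 ≈ 0.198413.
Under H₀, SE = √(0.17·0.83/378) = √(0.00037328) = 0.019320.
z = (0.198413 − 0.17)/0.019320 = 0.028413/0.019320 = 1.471.
p-value = 2·P(Z > 1.471) ≈ 0.1414; since p > α = 0.1, fail to reject H₀.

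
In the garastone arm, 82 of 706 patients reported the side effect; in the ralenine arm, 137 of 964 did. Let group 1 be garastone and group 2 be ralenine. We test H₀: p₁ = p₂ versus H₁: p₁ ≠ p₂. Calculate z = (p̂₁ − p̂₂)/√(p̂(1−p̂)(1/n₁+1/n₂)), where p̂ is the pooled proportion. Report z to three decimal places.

p̂₁ = 82/706 ≈ 0.11615, p̂₂ = 137/964 ≈ 0.14212.
Pooled p̂ = (82+137)/(706+964) = 219/1670 = 0.13114.
SE = √(0.113941 × 0.00245377) = 0.01672.
z = (0.11615 − 0.14212)/0.01672 = -0.02597/0.01672 = -1.553.
Two-sided p-value ≈ 2·Φ(−1.553) = 0.1204.

z = -1.553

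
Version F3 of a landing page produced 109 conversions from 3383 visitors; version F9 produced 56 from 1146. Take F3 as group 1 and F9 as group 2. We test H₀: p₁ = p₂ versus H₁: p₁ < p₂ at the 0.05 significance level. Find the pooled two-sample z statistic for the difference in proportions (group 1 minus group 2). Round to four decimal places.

p̂₁ = 109/3383 = 0.032220, p̂₂ = 56/1146 = 0.048866.
Pooled p̂ = (109+56)/(3383+1146) = 165/4529 = 0.036432.
SE = √(0.0351046 × 0.0011682) = 0.006404.
z = (0.032220 − 0.048866)/0.006404 = -0.016646/0.006404 = -2.5993.
p-value = P(Z < -2.599) ≈ 0.0047. With α = 0.05, reject H₀.

z = -2.5993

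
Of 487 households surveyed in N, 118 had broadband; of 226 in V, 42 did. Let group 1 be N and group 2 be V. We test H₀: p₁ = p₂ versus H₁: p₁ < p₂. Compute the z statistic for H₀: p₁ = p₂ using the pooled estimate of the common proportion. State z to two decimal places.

p̂₁ = 118/487 ≈ 0.2423, p̂₂ = 42/226 ≈ 0.1858.
Pooled p̂ = (118+42)/(487+226) = 160/713 = 0.2244.
SE = √(p̂(1−p̂)(1/n₁+1/n₂)) = √(0.2244·0.7756·0.00647817) = √(0.0011275) = 0.0336.
z = (0.2423 − 0.1858)/0.0336 = 0.0565/0.0336 = 1.68.

z = 1.68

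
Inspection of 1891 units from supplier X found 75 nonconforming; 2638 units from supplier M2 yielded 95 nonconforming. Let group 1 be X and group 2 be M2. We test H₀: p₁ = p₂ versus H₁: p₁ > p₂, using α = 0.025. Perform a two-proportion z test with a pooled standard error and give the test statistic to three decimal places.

z = 0.637

p̂₁ = 75/1891 ≈ 0.03966, p̂₂ = 95/2638 ≈ 0.03601.
Pooled p̂ = (75+95)/(1891+2638) = 170/4529 = 0.03754.
SE = √(p̂(1−p̂)(1/n₁+1/n₂)) = √(0.03754·0.96246·0.000907896) = √(3.27995e-05) = 0.00573.
z = (0.03966 − 0.03601)/0.00573 = 0.00365/0.00573 = 0.637.
p-value = P(Z > 0.637) ≈ 0.2620, so at α = 0.025 we fail to reject H₀.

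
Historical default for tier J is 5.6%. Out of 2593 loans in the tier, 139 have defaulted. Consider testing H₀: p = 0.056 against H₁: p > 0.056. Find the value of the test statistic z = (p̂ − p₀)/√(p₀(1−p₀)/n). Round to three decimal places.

p̂ = 139/2593 = 0.053606.
Standard error under H₀: √(0.056×0.944/2593) = 0.004515.
z = (0.053606 − 0.056)/0.004515 = -0.002394/0.004515 = -0.530.

z = -0.530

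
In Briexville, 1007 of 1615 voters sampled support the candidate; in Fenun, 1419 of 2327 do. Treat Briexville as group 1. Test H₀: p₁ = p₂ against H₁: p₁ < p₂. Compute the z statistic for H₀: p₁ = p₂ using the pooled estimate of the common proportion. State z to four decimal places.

z = 0.8715

p̂₁ = 1007/1615 ≈ 0.623529, p̂₂ = 1419/2327 ≈ 0.609798.
Pooled p̂ = (1007+1419)/(1615+2327) = 2426/3942 = 0.615424.
SE = √(0.236677 × 0.00104893) = 0.015756.
z = (0.623529 − 0.609798)/0.015756 = 0.013731/0.015756 = 0.8715.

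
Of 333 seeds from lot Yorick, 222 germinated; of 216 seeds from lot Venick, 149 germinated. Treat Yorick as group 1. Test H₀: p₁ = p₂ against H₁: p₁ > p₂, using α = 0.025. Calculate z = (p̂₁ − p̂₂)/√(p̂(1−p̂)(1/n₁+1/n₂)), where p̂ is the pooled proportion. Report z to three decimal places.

p̂₁ = 222/333 = 0.66667, p̂₂ = 149/216 = 0.68981.
Pooled p̂ = (222+149)/(333+216) = 371/549 = 0.67577.
SE = √(0.219103 × 0.00763263) = 0.04089.
z = (0.66667 − 0.68981)/0.04089 = -0.02314/0.04089 = -0.566.
p-value = P(Z > -0.566) ≈ 0.7143; since p > α = 0.025, fail to reject H₀.

z = -0.566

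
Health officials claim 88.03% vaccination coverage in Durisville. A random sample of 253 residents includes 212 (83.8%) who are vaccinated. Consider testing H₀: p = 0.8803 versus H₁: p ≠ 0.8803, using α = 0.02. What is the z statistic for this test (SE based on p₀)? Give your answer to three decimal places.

z = -2.075

p̂ = 212/253 ≈ 0.83794.
Standard error under H₀: √(0.8803×0.1197/253) = 0.02041.
z = (0.83794 − 0.8803)/0.02041 = -0.04236/0.02041 = -2.075.
Two-sided p-value ≈ 2·Φ(−2.075) = 0.0379, so at α = 0.02 we fail to reject H₀.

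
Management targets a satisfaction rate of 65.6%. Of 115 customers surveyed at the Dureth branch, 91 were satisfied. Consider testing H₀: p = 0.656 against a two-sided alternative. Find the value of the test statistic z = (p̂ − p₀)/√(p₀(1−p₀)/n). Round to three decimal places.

p̂ = 91/115 ≈ 0.79130.
Under H₀, SE = √(0.656·0.344/115) = √(0.0019623) = 0.04430.
z = (0.79130 − 0.656)/0.04430 = 0.13530/0.04430 = 3.054.
p-value = 2·P(Z > 3.054) ≈ 0.0023.

z = 3.054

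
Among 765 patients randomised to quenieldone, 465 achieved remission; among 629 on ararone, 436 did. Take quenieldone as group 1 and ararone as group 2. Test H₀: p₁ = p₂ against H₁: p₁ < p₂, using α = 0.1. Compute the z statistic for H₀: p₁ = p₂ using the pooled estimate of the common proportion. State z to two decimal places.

p̂₁ = 465/765 ≈ 0.6078, p̂₂ = 436/629 ≈ 0.6932.
Pooled p̂ = (465+436)/(765+629) = 901/1394 = 0.6463.
SE = √(0.228584 × 0.00289701) = 0.0257.
z = (0.6078 − 0.6932)/0.0257 = -0.0854/0.0257 = -3.32.
p-value = P(Z < -3.316) ≈ 0.0005. With α = 0.1, reject H₀.

z = -3.32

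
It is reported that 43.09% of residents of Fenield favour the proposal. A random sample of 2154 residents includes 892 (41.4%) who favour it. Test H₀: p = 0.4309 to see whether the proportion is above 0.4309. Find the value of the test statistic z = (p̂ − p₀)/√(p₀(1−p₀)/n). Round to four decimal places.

p̂ = 892/2154 = 0.414113.
Standard error under H₀: √(0.4309×0.5691/2154) = 0.010670.
z = (0.414113 − 0.4309)/0.010670 = -0.016787/0.010670 = -1.5733.

z = -1.5733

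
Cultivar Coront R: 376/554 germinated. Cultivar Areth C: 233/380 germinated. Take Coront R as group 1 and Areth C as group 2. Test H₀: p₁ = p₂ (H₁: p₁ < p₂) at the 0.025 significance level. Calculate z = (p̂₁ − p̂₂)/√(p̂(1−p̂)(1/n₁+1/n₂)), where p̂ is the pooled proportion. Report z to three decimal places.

p̂₁ = 376/554 = 0.67870, p̂₂ = 233/380 = 0.61316.
Pooled p̂ = (376+233)/(554+380) = 609/934 = 0.65203.
SE = √(p̂(1−p̂)(1/n₁+1/n₂)) = √(0.65203·0.34797·0.00443663) = √(0.00100661) = 0.03173.
z = (0.67870 − 0.61316)/0.03173 = 0.06554/0.03173 = 2.066.
p-value = P(Z < 2.066) ≈ 0.9806. With α = 0.025, fail to reject H₀.

z = 2.066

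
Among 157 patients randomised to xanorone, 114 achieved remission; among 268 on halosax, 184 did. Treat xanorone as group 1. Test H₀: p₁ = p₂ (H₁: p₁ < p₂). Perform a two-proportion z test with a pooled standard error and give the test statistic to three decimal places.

p̂₁ = 114/157 ≈ 0.72611, p̂₂ = 184/268 ≈ 0.68657.
Pooled p̂ = (114+184)/(157+268) = 298/425 = 0.70118.
SE = √(0.209528 × 0.0101008) = 0.04600.
z = (0.72611 − 0.68657)/0.04600 = 0.03954/0.04600 = 0.860.
p-value = P(Z < 0.860) ≈ 0.8050.

z = 0.860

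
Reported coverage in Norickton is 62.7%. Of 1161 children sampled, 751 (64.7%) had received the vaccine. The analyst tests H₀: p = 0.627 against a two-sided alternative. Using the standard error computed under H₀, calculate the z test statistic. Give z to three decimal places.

z = 1.399

p̂ = 751/1161 = 0.646856.
SE = √(p₀(1−p₀)/n) = √(0.23387/1161) = 0.014193.
z = (0.646856 − 0.627)/0.014193 = 0.019856/0.014193 = 1.399.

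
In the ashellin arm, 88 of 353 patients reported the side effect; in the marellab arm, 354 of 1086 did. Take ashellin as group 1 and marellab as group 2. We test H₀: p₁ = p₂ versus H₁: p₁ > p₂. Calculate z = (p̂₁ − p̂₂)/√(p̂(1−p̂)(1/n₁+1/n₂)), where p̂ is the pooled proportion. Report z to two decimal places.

z = -2.71

p̂₁ = 88/353 = 0.2493, p̂₂ = 354/1086 = 0.3260.
Pooled p̂ = (88+354)/(353+1086) = 442/1439 = 0.3072.
SE = √(p̂(1−p̂)(1/n₁+1/n₂)) = √(0.3072·0.6928·0.00375367) = √(0.000798826) = 0.0283.
z = (0.2493 − 0.3260)/0.0283 = -0.0767/0.0283 = -2.71.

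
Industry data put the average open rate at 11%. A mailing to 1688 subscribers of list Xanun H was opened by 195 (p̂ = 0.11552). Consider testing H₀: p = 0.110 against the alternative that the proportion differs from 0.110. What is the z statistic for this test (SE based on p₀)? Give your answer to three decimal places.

p̂ = 195/1688 ≈ 0.115521.
SE = √(p₀(1−p₀)/n) = √(0.0979/1688) = 0.007616.
z = (0.115521 − 0.11)/0.007616 = 0.005521/0.007616 = 0.725.

z = 0.725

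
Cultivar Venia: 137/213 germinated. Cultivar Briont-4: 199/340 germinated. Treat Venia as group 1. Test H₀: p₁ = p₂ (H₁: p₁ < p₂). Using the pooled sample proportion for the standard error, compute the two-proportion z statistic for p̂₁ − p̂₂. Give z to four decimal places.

p̂₁ = 137/213 = 0.643192, p̂₂ = 199/340 = 0.585294.
Pooled p̂ = (137+199)/(213+340) = 336/553 = 0.607595.
SE = √(0.238423 × 0.00763601) = 0.042669.
z = (0.643192 − 0.585294)/0.042669 = 0.057898/0.042669 = 1.3569.

z = 1.3569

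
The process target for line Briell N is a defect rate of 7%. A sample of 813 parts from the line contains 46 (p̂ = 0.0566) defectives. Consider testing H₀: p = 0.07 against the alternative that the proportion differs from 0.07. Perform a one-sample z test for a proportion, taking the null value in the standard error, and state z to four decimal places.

p̂ = 46/813 ≈ 0.0565806.
Standard error under H₀: √(0.07×0.93/813) = 0.0089484.
z = (0.0565806 − 0.07)/0.0089484 = -0.0134194/0.0089484 = -1.4996.

z = -1.4996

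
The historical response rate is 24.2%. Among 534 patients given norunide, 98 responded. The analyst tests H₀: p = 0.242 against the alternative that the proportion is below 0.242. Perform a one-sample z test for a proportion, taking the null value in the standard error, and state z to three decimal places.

z = -3.155

p̂ = 98/534 = 0.183521.
Under H₀, SE = √(0.242·0.758/534) = √(0.000343513) = 0.018534.
z = (0.183521 − 0.242)/0.018534 = -0.058479/0.018534 = -3.155.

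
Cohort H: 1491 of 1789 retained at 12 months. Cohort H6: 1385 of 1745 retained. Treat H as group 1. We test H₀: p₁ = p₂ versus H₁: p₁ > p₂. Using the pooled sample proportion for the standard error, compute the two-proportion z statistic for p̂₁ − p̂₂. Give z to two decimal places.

p̂₁ = 1491/1789 = 0.8334, p̂₂ = 1385/1745 = 0.7937.
Pooled p̂ = (1491+1385)/(1789+1745) = 2876/3534 = 0.8138.
SE = √(0.151524 × 0.00113204) = 0.0131.
z = (0.8334 − 0.7937)/0.0131 = 0.0397/0.0131 = 3.03.

z = 3.03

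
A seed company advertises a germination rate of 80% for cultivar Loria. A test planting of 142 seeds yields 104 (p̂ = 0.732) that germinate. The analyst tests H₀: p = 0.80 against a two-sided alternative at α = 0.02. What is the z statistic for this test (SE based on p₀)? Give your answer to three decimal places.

z = -2.014

p̂ = 104/142 ≈ 0.73239.
SE = √(p₀(1−p₀)/n) = √(0.16/142) = 0.03357.
z = (0.73239 − 0.8)/0.03357 = -0.06761/0.03357 = -2.014.
Two-sided p-value ≈ 2·Φ(−2.014) = 0.0440, so at α = 0.02 we fail to reject H₀.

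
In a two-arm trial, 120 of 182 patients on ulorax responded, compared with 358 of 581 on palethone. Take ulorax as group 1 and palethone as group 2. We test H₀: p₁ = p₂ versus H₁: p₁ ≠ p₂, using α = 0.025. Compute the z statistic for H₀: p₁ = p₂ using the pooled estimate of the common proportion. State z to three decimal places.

z = 1.050

p̂₁ = 120/182 ≈ 0.65934, p̂₂ = 358/581 ≈ 0.61618.
Pooled p̂ = (120+358)/(182+581) = 478/763 = 0.62647.
SE = √(p̂(1−p̂)(1/n₁+1/n₂)) = √(0.62647·0.37353·0.00721568) = √(0.0016885) = 0.04109.
z = (0.65934 − 0.61618)/0.04109 = 0.04316/0.04109 = 1.050.
p-value = 2·P(Z > 1.050) ≈ 0.2935. With α = 0.025, fail to reject H₀.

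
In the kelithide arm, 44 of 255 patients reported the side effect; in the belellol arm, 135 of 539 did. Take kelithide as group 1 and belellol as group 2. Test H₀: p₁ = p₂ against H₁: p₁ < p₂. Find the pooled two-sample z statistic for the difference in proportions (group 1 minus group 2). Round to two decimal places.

z = -2.45

p̂₁ = 44/255 = 0.1725, p̂₂ = 135/539 = 0.2505.
Pooled p̂ = (44+135)/(255+539) = 179/794 = 0.2254.
SE = √(p̂(1−p̂)(1/n₁+1/n₂)) = √(0.2254·0.7746·0.00577686) = √(0.00100874) = 0.0318.
z = (0.1725 − 0.2505)/0.0318 = -0.0780/0.0318 = -2.45.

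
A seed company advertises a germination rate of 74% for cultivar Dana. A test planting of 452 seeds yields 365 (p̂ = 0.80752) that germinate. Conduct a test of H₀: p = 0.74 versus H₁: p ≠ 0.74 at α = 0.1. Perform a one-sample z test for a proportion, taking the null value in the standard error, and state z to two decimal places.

z = 3.27

p̂ = 365/452 ≈ 0.80752.
Standard error under H₀: √(0.74×0.26/452) = 0.02063.
z = (0.80752 − 0.74)/0.02063 = 0.06752/0.02063 = 3.27.
Two-sided p-value ≈ 2·Φ(−3.273) = 0.0011; since p < α = 0.1, reject H₀.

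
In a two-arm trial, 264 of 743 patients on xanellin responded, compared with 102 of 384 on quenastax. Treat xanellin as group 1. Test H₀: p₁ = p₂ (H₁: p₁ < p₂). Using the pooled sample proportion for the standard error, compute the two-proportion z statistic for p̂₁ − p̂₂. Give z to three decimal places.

p̂₁ = 264/743 ≈ 0.3553163, p̂₂ = 102/384 ≈ 0.2656250.
Pooled p̂ = (264+102)/(743+384) = 366/1127 = 0.3247560.
SE = √(p̂(1−p̂)(1/n₁+1/n₂)) = √(0.3247560·0.6752440·0.00395006) = √(0.000866207) = 0.0294314.
z = (0.3553163 − 0.2656250)/0.0294314 = 0.0896913/0.0294314 = 3.047.
p-value = P(Z < 3.047) ≈ 0.9988.

z = 3.047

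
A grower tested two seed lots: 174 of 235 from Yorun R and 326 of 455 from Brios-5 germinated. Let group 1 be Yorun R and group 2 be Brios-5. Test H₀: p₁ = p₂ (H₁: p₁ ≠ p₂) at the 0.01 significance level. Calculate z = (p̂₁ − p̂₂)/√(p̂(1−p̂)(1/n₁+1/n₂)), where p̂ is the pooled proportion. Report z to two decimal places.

p̂₁ = 174/235 = 0.7404, p̂₂ = 326/455 = 0.7165.
Pooled p̂ = (174+326)/(235+455) = 500/690 = 0.7246.
SE = √(0.199538 × 0.00645312) = 0.0359.
z = (0.7404 − 0.7165)/0.0359 = 0.0239/0.0359 = 0.67.
Two-sided p-value ≈ 2·Φ(−0.667) = 0.5046, so at α = 0.01 we fail to reject H₀.

z = 0.67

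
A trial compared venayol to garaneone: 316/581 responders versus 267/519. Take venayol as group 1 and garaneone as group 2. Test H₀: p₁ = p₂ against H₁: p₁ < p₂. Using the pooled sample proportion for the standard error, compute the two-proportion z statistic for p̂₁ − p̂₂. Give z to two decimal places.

z = 0.98

p̂₁ = 316/581 ≈ 0.5439, p̂₂ = 267/519 ≈ 0.5145.
Pooled p̂ = (316+267)/(581+519) = 583/1100 = 0.5300.
SE = √(0.2491 × 0.00364795) = 0.0301.
z = (0.5439 − 0.5145)/0.0301 = 0.0294/0.0301 = 0.98.
p-value = P(Z < 0.977) ≈ 0.8356.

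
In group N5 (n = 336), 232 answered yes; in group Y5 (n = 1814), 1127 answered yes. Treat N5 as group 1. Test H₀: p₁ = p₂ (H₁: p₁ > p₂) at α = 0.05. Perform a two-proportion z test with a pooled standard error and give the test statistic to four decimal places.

z = 2.4160

p̂₁ = 232/336 = 0.690476, p̂₂ = 1127/1814 = 0.621279.
Pooled p̂ = (232+1127)/(336+1814) = 1359/2150 = 0.632093.
SE = √(p̂(1−p̂)(1/n₁+1/n₂)) = √(0.632093·0.367907·0.00352746) = √(0.000820316) = 0.028641.
z = (0.690476 − 0.621279)/0.028641 = 0.069197/0.028641 = 2.4160.
p-value = P(Z > 2.416) ≈ 0.0078; since p < α = 0.05, reject H₀.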